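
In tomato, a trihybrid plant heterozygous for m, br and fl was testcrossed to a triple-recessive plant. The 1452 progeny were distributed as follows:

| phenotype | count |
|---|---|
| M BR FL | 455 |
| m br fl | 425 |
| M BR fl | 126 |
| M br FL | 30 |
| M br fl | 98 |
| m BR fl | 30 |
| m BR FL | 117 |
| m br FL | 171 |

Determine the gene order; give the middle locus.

The two most frequent reciprocal classes, M BR FL and m br fl, are the parental types, so the F1 was M BR FL / m br fl.
The two rarest classes, M br FL and m BR fl, are the double crossovers. Comparing them with the parentals, only the br allele has switched, so br is the middle locus and the order is m – br – fl.

br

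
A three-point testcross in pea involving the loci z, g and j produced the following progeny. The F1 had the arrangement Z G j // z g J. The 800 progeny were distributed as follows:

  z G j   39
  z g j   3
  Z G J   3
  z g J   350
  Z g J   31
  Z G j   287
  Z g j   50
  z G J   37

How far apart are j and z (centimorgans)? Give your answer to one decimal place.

9.5 centimorgans

The two rarest classes, Z G J and z g j, are the double crossovers. Comparing them with the parentals, only the j allele has switched, so j is the middle locus and the order is z – j – g.
Crossovers in the z–j interval produce the single-crossover classes z G j and Z g J (39 + 31 = 70) plus the double crossovers (6).
RF(z–j) = (70 + 6) / 800 = 76/800 = 0.0950 → 9.5 centimorgans.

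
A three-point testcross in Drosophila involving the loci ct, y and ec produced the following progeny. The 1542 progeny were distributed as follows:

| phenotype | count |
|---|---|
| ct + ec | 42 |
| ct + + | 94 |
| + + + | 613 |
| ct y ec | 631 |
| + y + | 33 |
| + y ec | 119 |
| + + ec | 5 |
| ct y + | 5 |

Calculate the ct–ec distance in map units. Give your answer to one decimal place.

The two most frequent reciprocal classes, ct y ec and + + +, are the parental types, so the F1 was ct y ec / + + +.
The two rarest classes, ct y + and + + ec, are the double crossovers. Comparing them with the parentals, only the ec allele has switched, so ec is the middle locus and the order is y – ec – ct.
Crossovers in the ec–ct interval produce the single-crossover classes + y ec and ct + + (119 + 94 = 213) plus the double crossovers (10).
RF(ec–ct) = (213 + 10) / 1542 = 223/1542 = 0.1446 → 14.5 map units.

14.5 map units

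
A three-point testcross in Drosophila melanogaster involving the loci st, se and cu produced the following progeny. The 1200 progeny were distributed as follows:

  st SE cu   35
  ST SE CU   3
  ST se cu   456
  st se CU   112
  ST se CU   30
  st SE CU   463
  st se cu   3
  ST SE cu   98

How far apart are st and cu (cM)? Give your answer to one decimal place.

The two most frequent reciprocal classes, st SE CU and ST se cu, are the parental types, so the F1 was st SE CU / ST se cu.
The two rarest classes, ST SE CU and st se cu, are the double crossovers. Comparing them with the parentals, only the st allele has switched, so st is the middle locus and the order is se – st – cu.
Crossovers in the st–cu interval produce the single-crossover classes st SE cu and ST se CU (35 + 30 = 65) plus the double crossovers (6).
RF(st–cu) = (65 + 6) / 1200 = 71/1200 = 0.0592 → 5.9 cM.

5.9 cM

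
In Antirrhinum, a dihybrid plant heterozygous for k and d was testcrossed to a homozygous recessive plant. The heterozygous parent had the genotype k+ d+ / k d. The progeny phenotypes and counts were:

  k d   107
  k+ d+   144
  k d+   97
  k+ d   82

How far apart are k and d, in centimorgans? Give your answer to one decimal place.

41.6 centimorgans

The recombinant classes are k+ d and k d+: 82 + 97 = 179.
Recombination frequency = 179/430 = 0.4163 ≈ 41.6%, i.e. 41.6 centimorgans.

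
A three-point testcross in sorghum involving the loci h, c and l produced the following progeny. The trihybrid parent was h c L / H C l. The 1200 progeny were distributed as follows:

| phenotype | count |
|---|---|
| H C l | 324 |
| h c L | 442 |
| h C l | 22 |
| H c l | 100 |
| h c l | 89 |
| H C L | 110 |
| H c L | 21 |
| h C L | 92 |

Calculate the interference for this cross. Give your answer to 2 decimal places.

0.09

The two rarest classes, H c L and h C l, are the double crossovers. Comparing them with the parentals, only the h allele has switched, so h is the middle locus and the order is c – h – l.
c–h: (192 + 43)/1200 = 0.1958; h–l: (199 + 43)/1200 = 0.2017.
Expected DCO frequency = 0.1958 × 0.2017 ≈ 0.03949; observed = 43/1200 ≈ 0.03583.
Coefficient of coincidence = 0.03583/0.03949 ≈ 0.91; interference = 1 − 0.91 = 0.09.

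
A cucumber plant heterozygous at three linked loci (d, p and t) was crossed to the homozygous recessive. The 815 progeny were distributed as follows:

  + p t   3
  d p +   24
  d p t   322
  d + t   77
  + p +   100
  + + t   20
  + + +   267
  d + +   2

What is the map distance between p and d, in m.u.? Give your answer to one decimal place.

22.3 m.u.

The two most frequent reciprocal classes, d p t and + + +, are the parental types, so the F1 was d p t / + + +.
The two rarest classes, + p t and d + +, are the double crossovers. Comparing them with the parentals, only the d allele has switched, so d is the middle locus and the order is t – d – p.
Crossovers in the d–p interval produce the single-crossover classes d + t and + p + (77 + 100 = 177) plus the double crossovers (5).
RF(d–p) = (177 + 5) / 815 = 182/815 = 0.2233 → 22.3 m.u.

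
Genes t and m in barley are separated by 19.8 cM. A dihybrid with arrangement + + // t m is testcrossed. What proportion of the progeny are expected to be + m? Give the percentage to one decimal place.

9.9%

A map distance of 19.8 cM corresponds to a recombination frequency of 0.198.
The F1 is + + / t m, so + m is a recombinant gamete class with expected frequency r/2 = 0.198/2 = 0.0990.
That is 0.0990 = 9.9% of the progeny.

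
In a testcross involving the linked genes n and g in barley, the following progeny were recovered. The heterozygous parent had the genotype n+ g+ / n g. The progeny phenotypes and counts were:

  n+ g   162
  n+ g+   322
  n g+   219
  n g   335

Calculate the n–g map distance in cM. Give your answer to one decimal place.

The recombinant classes are n+ g and n g+: 162 + 219 = 381.
Recombination frequency = 381/1038 = 0.3671 ≈ 36.7%, i.e. 36.7 cM.

36.7 cM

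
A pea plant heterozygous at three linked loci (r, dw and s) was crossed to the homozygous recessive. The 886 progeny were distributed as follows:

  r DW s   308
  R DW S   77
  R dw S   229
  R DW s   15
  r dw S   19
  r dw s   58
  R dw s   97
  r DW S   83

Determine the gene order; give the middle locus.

The two most frequent reciprocal classes, R dw S and r DW s, are the parental types, so the F1 was R dw S / r DW s.
The two rarest classes, r dw S and R DW s, are the double crossovers. Comparing them with the parentals, only the r allele has switched, so r is the middle locus and the order is s – r – dw.

r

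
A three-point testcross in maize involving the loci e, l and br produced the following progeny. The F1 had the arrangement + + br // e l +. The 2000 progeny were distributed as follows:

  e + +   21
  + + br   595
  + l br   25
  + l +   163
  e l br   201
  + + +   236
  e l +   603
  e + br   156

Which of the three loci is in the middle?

The two rarest classes, + l br and e + +, are the double crossovers. Comparing them with the parentals, only the l allele has switched, so l is the middle locus and the order is e – l – br.

l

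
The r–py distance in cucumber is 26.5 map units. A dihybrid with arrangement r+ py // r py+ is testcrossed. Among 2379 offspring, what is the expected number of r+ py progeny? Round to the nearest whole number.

A map distance of 26.5 map units corresponds to a recombination frequency of 0.265.
The F1 is r+ py / r py+, so r+ py is a parental gamete class with expected frequency (1 − r)/2 = 0.735/2 = 0.3675.
Expected number = 0.3675 × 2379 = 874.28 ≈ 874.

874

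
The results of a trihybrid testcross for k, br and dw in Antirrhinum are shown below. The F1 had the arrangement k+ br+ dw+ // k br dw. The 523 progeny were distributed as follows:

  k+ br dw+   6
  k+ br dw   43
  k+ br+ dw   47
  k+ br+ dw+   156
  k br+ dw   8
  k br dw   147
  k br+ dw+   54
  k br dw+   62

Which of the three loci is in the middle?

The two rarest classes, k+ br dw+ and k br+ dw, are the double crossovers. Comparing them with the parentals, only the br allele has switched, so br is the middle locus and the order is k – br – dw.

br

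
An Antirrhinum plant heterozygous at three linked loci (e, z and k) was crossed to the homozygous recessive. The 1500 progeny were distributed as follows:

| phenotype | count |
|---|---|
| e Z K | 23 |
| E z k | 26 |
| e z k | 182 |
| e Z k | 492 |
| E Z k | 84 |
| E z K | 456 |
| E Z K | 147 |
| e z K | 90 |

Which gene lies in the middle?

The two most frequent reciprocal classes, E z K and e Z k, are the parental types, so the F1 was E z K / e Z k.
The two rarest classes, E z k and e Z K, are the double crossovers. Comparing them with the parentals, only the k allele has switched, so k is the middle locus and the order is z – k – e.

k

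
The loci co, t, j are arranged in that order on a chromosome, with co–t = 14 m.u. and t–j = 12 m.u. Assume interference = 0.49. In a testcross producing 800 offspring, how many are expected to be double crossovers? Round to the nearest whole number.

Map distances give recombination frequencies of 0.140 and 0.120 for the two intervals.
With interference 0.49 (so coincidence = 0.51), expected double-crossover frequency = 0.140 × 0.120 × 0.51 = 0.00857.
Expected number = 0.00857 × 800 = 6.85 ≈ 7.

7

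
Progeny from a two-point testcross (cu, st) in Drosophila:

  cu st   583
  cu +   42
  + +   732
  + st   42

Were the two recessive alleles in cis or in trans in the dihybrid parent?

cis

The two most frequent classes are + + (732) and cu st (583); these are the parental (non-recombinant) types.
So the F1 carried + + on one chromosome and cu st on the other — the recessive alleles are on the same chromosome (cis / coupling).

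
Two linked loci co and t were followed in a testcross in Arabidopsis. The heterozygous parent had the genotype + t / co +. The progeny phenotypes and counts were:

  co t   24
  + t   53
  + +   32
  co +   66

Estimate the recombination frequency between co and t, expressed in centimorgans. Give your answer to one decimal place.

32.0 centimorgans

The recombinant classes are + + and co t: 32 + 24 = 56.
Recombination frequency = 56/175 = 0.3200 ≈ 32.0%, i.e. 32.0 centimorgans.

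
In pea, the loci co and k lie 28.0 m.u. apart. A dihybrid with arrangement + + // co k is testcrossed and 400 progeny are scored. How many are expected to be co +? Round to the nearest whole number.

A map distance of 28.0 m.u. corresponds to a recombination frequency of 0.280.
The F1 is + + / co k, so co + is a recombinant gamete class with expected frequency r/2 = 0.280/2 = 0.1400.
Expected number = 0.1400 × 400 = 56.00 ≈ 56.

56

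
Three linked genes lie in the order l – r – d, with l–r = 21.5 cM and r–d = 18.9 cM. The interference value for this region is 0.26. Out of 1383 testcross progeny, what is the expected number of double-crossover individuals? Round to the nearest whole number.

Map distances give recombination frequencies of 0.215 and 0.189 for the two intervals.
With interference 0.26 (so coincidence = 0.74), expected double-crossover frequency = 0.215 × 0.189 × 0.74 = 0.03007.
Expected number = 0.03007 × 1383 = 41.59 ≈ 42.

42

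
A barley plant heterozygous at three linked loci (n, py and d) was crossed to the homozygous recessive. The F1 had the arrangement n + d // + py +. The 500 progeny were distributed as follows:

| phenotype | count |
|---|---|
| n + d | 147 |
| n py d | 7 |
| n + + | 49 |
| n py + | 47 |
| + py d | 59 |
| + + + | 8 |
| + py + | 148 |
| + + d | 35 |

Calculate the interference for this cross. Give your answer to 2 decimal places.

0.37

The two rarest classes, n py d and + + +, are the double crossovers. Comparing them with the parentals, only the py allele has switched, so py is the middle locus and the order is d – py – n.
d–py: (108 + 15)/500 = 0.2460; py–n: (82 + 15)/500 = 0.1940.
Expected DCO frequency = 0.2460 × 0.1940 ≈ 0.04772; observed = 15/500 ≈ 0.03000.
Coefficient of coincidence = 0.03000/0.04772 ≈ 0.63; interference = 1 − 0.63 = 0.37.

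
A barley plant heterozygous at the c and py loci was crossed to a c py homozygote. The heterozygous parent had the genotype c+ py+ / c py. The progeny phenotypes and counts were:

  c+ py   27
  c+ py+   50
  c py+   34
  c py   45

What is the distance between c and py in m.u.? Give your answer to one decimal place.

39.1 m.u.

The recombinant classes are c+ py and c py+: 27 + 34 = 61.
Recombination frequency = 61/156 = 0.3910 ≈ 39.1%, i.e. 39.1 m.u.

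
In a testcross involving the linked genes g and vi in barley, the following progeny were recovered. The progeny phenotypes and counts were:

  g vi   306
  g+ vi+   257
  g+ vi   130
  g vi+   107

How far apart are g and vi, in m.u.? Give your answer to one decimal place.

The two most frequent classes, g+ vi+ (257) and g vi (306), are the parental types, so the F1 was g+ vi+ / g vi.
The recombinant classes are g+ vi and g vi+: 130 + 107 = 237.
Recombination frequency = 237/800 = 0.2963 ≈ 29.6%, i.e. 29.6 m.u.

29.6 m.u.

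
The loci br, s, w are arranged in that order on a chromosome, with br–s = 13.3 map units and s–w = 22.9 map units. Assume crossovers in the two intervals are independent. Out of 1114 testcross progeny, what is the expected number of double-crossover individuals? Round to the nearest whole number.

Map distances give recombination frequencies of 0.133 and 0.229 for the two intervals.
With no interference, expected double-crossover frequency = 0.133 × 0.229 = 0.03046.
Expected number = 0.03046 × 1114 = 33.93 ≈ 34.

34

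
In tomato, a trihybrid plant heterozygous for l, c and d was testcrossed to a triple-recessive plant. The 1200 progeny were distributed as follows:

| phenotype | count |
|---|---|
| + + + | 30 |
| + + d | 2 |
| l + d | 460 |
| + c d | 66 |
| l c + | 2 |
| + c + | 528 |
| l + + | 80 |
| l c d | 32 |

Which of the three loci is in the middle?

The two most frequent reciprocal classes, l + d and + c +, are the parental types, so the F1 was l + d / + c +.
The two rarest classes, + + d and l c +, are the double crossovers. Comparing them with the parentals, only the l allele has switched, so l is the middle locus and the order is d – l – c.

l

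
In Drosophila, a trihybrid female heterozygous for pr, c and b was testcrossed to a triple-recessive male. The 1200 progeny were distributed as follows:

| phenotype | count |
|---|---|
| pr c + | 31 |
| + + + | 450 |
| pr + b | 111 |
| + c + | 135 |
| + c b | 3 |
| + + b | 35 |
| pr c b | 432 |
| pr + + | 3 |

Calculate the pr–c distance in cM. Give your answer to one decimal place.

The two most frequent reciprocal classes, + + + and pr c b, are the parental types, so the F1 was + + + / pr c b.
The two rarest classes, pr + + and + c b, are the double crossovers. Comparing them with the parentals, only the pr allele has switched, so pr is the middle locus and the order is b – pr – c.
Crossovers in the pr–c interval produce the single-crossover classes + c + and pr + b (135 + 111 = 246) plus the double crossovers (6).
RF(pr–c) = (246 + 6) / 1200 = 252/1200 = 0.2100 → 21.0 cM.

21.0 cM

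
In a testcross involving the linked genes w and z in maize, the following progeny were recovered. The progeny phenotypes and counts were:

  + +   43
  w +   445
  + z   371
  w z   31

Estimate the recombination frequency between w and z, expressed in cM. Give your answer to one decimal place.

The two most frequent classes, + z (371) and w + (445), are the parental types, so the F1 was + z / w +.
The recombinant classes are + + and w z: 43 + 31 = 74.
Recombination frequency = 74/890 = 0.0831 ≈ 8.3%, i.e. 8.3 cM.

8.3 cM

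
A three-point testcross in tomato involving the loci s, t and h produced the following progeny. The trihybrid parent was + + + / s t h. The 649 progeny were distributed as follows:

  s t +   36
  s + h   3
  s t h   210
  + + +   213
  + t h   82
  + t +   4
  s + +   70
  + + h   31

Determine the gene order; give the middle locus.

The two rarest classes, + t + and s + h, are the double crossovers. Comparing them with the parentals, only the t allele has switched, so t is the middle locus and the order is s – t – h.

t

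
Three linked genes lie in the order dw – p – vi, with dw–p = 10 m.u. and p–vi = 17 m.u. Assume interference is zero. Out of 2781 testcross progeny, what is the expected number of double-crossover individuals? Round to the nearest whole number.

Map distances give recombination frequencies of 0.100 and 0.170 for the two intervals.
With no interference, expected double-crossover frequency = 0.100 × 0.170 = 0.01700.
Expected number = 0.01700 × 2781 = 47.28 ≈ 47.

47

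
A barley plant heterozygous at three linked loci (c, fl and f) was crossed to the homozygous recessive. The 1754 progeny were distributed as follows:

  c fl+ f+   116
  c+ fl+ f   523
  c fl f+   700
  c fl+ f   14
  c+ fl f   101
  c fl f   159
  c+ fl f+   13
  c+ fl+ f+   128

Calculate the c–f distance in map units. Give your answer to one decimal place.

17.9 map units

The two most frequent reciprocal classes, c fl f+ and c+ fl+ f, are the parental types, so the F1 was c fl f+ / c+ fl+ f.
The two rarest classes, c+ fl f+ and c fl+ f, are the double crossovers. Comparing them with the parentals, only the c allele has switched, so c is the middle locus and the order is f – c – fl.
Crossovers in the f–c interval produce the single-crossover classes c fl f and c+ fl+ f+ (159 + 128 = 287) plus the double crossovers (27).
RF(f–c) = (287 + 27) / 1754 = 314/1754 = 0.1790 → 17.9 map units.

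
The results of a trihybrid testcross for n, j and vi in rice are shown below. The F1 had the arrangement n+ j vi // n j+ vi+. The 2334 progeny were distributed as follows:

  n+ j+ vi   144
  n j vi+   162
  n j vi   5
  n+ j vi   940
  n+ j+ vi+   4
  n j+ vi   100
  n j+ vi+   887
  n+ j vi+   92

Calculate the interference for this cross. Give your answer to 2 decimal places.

The two rarest classes, n j vi and n+ j+ vi+, are the double crossovers. Comparing them with the parentals, only the n allele has switched, so n is the middle locus and the order is vi – n – j.
vi–n: (192 + 9)/2334 = 0.0861; n–j: (306 + 9)/2334 = 0.1350.
Expected DCO frequency = 0.0861 × 0.1350 ≈ 0.01162; observed = 9/2334 ≈ 0.00386.
Coefficient of coincidence = 0.00386/0.01162 ≈ 0.33; interference = 1 − 0.33 = 0.67.

0.67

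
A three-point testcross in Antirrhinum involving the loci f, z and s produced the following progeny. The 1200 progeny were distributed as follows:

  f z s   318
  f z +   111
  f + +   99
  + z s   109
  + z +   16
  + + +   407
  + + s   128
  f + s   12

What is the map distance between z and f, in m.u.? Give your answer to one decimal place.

19.7 m.u.

The two most frequent reciprocal classes, f z s and + + +, are the parental types, so the F1 was f z s / + + +.
The two rarest classes, f + s and + z +, are the double crossovers. Comparing them with the parentals, only the z allele has switched, so z is the middle locus and the order is f – z – s.
Crossovers in the f–z interval produce the single-crossover classes + z s and f + + (109 + 99 = 208) plus the double crossovers (28).
RF(f–z) = (208 + 28) / 1200 = 236/1200 = 0.1967 → 19.7 m.u.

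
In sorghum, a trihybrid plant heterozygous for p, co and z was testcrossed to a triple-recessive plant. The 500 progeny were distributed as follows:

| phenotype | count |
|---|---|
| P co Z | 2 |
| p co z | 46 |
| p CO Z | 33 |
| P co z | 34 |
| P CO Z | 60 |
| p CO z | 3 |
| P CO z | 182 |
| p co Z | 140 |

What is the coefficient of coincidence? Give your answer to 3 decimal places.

0.313

The two most frequent reciprocal classes, P CO z and p co Z, are the parental types, so the F1 was P CO z / p co Z.
The two rarest classes, p CO z and P co Z, are the double crossovers. Comparing them with the parentals, only the p allele has switched, so p is the middle locus and the order is z – p – co.
z–p: (106 + 5)/500 = 0.2220; p–co: (67 + 5)/500 = 0.1440.
Expected DCO frequency = 0.2220 × 0.1440 ≈ 0.03197; observed = 5/500 ≈ 0.01000.
Coefficient of coincidence = 0.01000/0.03197 ≈ 0.313.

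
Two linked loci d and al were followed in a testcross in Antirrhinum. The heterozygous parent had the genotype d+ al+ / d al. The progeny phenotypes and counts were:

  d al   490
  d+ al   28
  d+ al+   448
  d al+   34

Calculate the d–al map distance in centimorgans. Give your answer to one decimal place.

The recombinant classes are d+ al and d al+: 28 + 34 = 62.
Recombination frequency = 62/1000 = 0.0620 ≈ 6.2%, i.e. 6.2 centimorgans.

6.2 centimorgans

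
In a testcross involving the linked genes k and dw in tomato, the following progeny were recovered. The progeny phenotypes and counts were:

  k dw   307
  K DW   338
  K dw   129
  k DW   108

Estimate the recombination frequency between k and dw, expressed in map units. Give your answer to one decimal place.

26.9 map units

The two most frequent classes, K DW (338) and k dw (307), are the parental types, so the F1 was K DW / k dw.
The recombinant classes are K dw and k DW: 129 + 108 = 237.
Recombination frequency = 237/882 = 0.2687 ≈ 26.9%, i.e. 26.9 map units.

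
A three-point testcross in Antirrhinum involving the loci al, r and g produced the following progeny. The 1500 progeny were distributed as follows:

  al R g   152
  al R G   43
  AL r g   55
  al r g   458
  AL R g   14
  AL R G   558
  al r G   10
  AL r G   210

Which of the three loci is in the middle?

The two most frequent reciprocal classes, al r g and AL R G, are the parental types, so the F1 was al r g / AL R G.
The two rarest classes, al r G and AL R g, are the double crossovers. Comparing them with the parentals, only the g allele has switched, so g is the middle locus and the order is al – g – r.

g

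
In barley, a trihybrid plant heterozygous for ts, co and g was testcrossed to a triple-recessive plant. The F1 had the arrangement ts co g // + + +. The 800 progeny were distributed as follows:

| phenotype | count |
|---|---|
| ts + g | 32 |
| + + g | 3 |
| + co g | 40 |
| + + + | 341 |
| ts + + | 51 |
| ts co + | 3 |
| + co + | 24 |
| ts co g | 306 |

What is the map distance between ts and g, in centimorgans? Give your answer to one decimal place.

12.1 centimorgans

The two rarest classes, ts co + and + + g, are the double crossovers. Comparing them with the parentals, only the g allele has switched, so g is the middle locus and the order is co – g – ts.
Crossovers in the g–ts interval produce the single-crossover classes + co g and ts + + (40 + 51 = 91) plus the double crossovers (6).
RF(g–ts) = (91 + 6) / 800 = 97/800 = 0.1212 → 12.1 centimorgans.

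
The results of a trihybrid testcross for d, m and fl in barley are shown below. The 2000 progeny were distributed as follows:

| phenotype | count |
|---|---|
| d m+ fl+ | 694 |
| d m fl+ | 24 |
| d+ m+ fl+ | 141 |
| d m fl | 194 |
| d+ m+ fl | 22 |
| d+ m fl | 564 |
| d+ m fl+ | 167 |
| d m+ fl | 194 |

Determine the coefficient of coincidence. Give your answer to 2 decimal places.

The two most frequent reciprocal classes, d+ m fl and d m+ fl+, are the parental types, so the F1 was d+ m fl / d m+ fl+.
The two rarest classes, d+ m+ fl and d m fl+, are the double crossovers. Comparing them with the parentals, only the m allele has switched, so m is the middle locus and the order is fl – m – d.
fl–m: (361 + 46)/2000 = 0.2035; m–d: (335 + 46)/2000 = 0.1905.
Expected DCO frequency = 0.2035 × 0.1905 ≈ 0.03877; observed = 46/2000 ≈ 0.02300.
Coefficient of coincidence = 0.02300/0.03877 ≈ 0.59.

0.59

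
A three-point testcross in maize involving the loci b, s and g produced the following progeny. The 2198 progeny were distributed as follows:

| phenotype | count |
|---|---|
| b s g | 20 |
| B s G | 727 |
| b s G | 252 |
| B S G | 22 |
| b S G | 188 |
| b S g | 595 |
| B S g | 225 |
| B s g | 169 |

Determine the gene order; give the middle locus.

The two most frequent reciprocal classes, b S g and B s G, are the parental types, so the F1 was b S g / B s G.
The two rarest classes, b s g and B S G, are the double crossovers. Comparing them with the parentals, only the s allele has switched, so s is the middle locus and the order is b – s – g.

s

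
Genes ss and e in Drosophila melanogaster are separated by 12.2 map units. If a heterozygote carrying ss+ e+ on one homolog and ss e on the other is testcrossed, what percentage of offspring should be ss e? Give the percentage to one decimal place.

A map distance of 12.2 map units corresponds to a recombination frequency of 0.122.
The F1 is ss+ e+ / ss e, so ss e is a parental gamete class with expected frequency (1 − r)/2 = 0.878/2 = 0.4390.
That is 0.4390 = 43.9% of the progeny.

43.9%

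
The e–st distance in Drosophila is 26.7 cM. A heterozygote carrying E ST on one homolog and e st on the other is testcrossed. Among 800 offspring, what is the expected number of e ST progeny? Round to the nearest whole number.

107

A map distance of 26.7 cM corresponds to a recombination frequency of 0.267.
The F1 is E ST / e st, so e ST is a recombinant gamete class with expected frequency r/2 = 0.267/2 = 0.1335.
Expected number = 0.1335 × 800 = 106.80 ≈ 107.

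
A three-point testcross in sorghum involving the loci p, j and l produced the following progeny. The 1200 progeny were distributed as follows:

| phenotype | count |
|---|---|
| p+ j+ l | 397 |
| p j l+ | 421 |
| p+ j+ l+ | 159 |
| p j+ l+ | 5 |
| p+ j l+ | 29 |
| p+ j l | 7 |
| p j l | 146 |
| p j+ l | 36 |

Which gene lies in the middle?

j

The two most frequent reciprocal classes, p+ j+ l and p j l+, are the parental types, so the F1 was p+ j+ l / p j l+.
The two rarest classes, p+ j l and p j+ l+, are the double crossovers. Comparing them with the parentals, only the j allele has switched, so j is the middle locus and the order is p – j – l.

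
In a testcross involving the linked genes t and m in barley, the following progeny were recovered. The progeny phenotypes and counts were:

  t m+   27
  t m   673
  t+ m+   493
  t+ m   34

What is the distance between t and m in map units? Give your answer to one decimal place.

5.0 map units

The two most frequent classes, t+ m+ (493) and t m (673), are the parental types, so the F1 was t+ m+ / t m.
The recombinant classes are t+ m and t m+: 34 + 27 = 61.
Recombination frequency = 61/1227 = 0.0497 ≈ 5.0%, i.e. 5.0 map units.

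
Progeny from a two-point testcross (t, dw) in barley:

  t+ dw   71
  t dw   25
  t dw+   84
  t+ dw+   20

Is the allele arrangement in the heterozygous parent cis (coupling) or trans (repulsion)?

trans

The two most frequent classes are t+ dw (71) and t dw+ (84); these are the parental (non-recombinant) types.
So the F1 carried t+ dw on one chromosome and t dw+ on the other — the recessive alleles are on opposite chromosomes (trans / repulsion).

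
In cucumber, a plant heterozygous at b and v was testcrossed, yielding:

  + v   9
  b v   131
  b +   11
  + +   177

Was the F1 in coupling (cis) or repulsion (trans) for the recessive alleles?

The two most frequent classes are + + (177) and b v (131); these are the parental (non-recombinant) types.
So the F1 carried + + on one chromosome and b v on the other — the recessive alleles are on the same chromosome (cis / coupling).

cis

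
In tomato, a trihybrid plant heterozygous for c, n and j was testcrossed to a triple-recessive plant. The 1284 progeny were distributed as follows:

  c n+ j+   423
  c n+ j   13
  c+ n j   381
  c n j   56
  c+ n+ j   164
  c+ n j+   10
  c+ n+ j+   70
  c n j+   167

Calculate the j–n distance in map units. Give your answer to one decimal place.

27.6 map units

The two most frequent reciprocal classes, c n+ j+ and c+ n j, are the parental types, so the F1 was c n+ j+ / c+ n j.
The two rarest classes, c n+ j and c+ n j+, are the double crossovers. Comparing them with the parentals, only the j allele has switched, so j is the middle locus and the order is c – j – n.
Crossovers in the j–n interval produce the single-crossover classes c n j+ and c+ n+ j (167 + 164 = 331) plus the double crossovers (23).
RF(j–n) = (331 + 23) / 1284 = 354/1284 = 0.2757 → 27.6 map units.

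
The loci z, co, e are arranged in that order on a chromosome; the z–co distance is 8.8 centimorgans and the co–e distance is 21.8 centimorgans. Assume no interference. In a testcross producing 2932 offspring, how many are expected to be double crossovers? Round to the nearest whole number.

56

Map distances give recombination frequencies of 0.088 and 0.218 for the two intervals.
With no interference, expected double-crossover frequency = 0.088 × 0.218 = 0.01918.
Expected number = 0.01918 × 2932 = 56.25 ≈ 56.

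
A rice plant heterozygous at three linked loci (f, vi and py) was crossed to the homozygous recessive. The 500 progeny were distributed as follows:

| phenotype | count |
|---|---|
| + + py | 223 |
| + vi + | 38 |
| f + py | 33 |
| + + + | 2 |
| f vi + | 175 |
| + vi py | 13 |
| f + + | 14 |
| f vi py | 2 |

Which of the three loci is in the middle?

The two most frequent reciprocal classes, f vi + and + + py, are the parental types, so the F1 was f vi + / + + py.
The two rarest classes, f vi py and + + +, are the double crossovers. Comparing them with the parentals, only the py allele has switched, so py is the middle locus and the order is vi – py – f.

py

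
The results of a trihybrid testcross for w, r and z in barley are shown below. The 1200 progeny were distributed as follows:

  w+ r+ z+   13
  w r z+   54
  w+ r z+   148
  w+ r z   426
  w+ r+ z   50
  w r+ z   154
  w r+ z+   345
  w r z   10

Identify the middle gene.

The two most frequent reciprocal classes, w+ r z and w r+ z+, are the parental types, so the F1 was w+ r z / w r+ z+.
The two rarest classes, w r z and w+ r+ z+, are the double crossovers. Comparing them with the parentals, only the w allele has switched, so w is the middle locus and the order is r – w – z.

w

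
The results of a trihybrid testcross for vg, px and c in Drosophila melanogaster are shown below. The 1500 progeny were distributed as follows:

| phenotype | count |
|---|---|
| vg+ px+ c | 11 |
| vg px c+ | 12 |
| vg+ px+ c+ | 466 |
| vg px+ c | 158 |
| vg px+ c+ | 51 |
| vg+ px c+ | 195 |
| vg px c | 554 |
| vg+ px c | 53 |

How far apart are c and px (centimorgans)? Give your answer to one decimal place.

The two most frequent reciprocal classes, vg+ px+ c+ and vg px c, are the parental types, so the F1 was vg+ px+ c+ / vg px c.
The two rarest classes, vg+ px+ c and vg px c+, are the double crossovers. Comparing them with the parentals, only the c allele has switched, so c is the middle locus and the order is vg – c – px.
Crossovers in the c–px interval produce the single-crossover classes vg+ px c+ and vg px+ c (195 + 158 = 353) plus the double crossovers (23).
RF(c–px) = (353 + 23) / 1500 = 376/1500 = 0.2507 → 25.1 centimorgans.

25.1 centimorgans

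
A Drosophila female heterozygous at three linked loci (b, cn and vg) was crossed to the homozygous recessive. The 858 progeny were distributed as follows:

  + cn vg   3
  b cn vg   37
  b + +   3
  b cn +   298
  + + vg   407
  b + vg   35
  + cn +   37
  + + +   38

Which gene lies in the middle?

The two most frequent reciprocal classes, + + vg and b cn +, are the parental types, so the F1 was + + vg / b cn +.
The two rarest classes, + cn vg and b + +, are the double crossovers. Comparing them with the parentals, only the cn allele has switched, so cn is the middle locus and the order is vg – cn – b.

cn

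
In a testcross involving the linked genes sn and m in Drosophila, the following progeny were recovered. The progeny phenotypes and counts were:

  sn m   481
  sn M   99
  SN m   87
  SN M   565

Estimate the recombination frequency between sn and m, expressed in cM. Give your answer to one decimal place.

The two most frequent classes, SN M (565) and sn m (481), are the parental types, so the F1 was SN M / sn m.
The recombinant classes are SN m and sn M: 87 + 99 = 186.
Recombination frequency = 186/1232 = 0.1510 ≈ 15.1%, i.e. 15.1 cM.

15.1 cM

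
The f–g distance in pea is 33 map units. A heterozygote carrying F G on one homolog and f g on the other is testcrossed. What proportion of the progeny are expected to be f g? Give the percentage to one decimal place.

A map distance of 33 map units corresponds to a recombination frequency of 0.330.
The F1 is F G / f g, so f g is a parental gamete class with expected frequency (1 − r)/2 = 0.670/2 = 0.3350.
That is 0.3350 = 33.5% of the progeny.

33.5%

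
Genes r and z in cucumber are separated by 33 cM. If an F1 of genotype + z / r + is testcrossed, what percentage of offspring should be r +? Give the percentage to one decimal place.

A map distance of 33 cM corresponds to a recombination frequency of 0.330.
The F1 is + z / r +, so r + is a parental gamete class with expected frequency (1 − r)/2 = 0.670/2 = 0.3350.
That is 0.3350 = 33.5% of the progeny.

33.5%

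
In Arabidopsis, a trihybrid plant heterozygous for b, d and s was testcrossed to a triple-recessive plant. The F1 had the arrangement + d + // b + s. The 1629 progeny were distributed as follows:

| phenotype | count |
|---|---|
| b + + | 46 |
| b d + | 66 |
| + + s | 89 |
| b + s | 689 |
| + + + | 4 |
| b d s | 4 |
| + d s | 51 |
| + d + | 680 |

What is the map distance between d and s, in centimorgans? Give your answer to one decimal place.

6.4 centimorgans

The two rarest classes, + + + and b d s, are the double crossovers. Comparing them with the parentals, only the d allele has switched, so d is the middle locus and the order is s – d – b.
Crossovers in the s–d interval produce the single-crossover classes + d s and b + + (51 + 46 = 97) plus the double crossovers (8).
RF(s–d) = (97 + 8) / 1629 = 105/1629 = 0.0645 → 6.4 centimorgans.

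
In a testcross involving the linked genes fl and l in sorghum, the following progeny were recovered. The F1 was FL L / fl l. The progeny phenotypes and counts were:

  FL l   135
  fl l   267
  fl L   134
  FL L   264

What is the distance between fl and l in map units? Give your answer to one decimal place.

The recombinant classes are FL l and fl L: 135 + 134 = 269.
Recombination frequency = 269/800 = 0.3362 ≈ 33.6%, i.e. 33.6 map units.

33.6 map units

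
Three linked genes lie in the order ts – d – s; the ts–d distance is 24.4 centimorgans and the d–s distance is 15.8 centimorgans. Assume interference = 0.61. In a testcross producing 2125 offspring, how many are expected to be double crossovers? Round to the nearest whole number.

Map distances give recombination frequencies of 0.244 and 0.158 for the two intervals.
With interference 0.61 (so coincidence = 0.39), expected double-crossover frequency = 0.244 × 0.158 × 0.39 = 0.01504.
Expected number = 0.01504 × 2125 = 31.95 ≈ 32.

32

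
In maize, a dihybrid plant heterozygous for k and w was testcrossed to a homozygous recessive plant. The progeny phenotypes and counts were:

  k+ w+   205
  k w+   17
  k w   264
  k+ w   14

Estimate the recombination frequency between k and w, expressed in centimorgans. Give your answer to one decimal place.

The two most frequent classes, k+ w+ (205) and k w (264), are the parental types, so the F1 was k+ w+ / k w.
The recombinant classes are k+ w and k w+: 14 + 17 = 31.
Recombination frequency = 31/500 = 0.0620 ≈ 6.2%, i.e. 6.2 centimorgans.

6.2 centimorgans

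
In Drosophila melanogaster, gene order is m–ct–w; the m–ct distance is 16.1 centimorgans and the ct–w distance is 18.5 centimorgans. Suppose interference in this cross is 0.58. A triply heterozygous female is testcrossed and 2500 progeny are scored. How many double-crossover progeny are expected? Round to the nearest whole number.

31

Map distances give recombination frequencies of 0.161 and 0.185 for the two intervals.
With interference 0.58 (so coincidence = 0.42), expected double-crossover frequency = 0.161 × 0.185 × 0.42 = 0.01251.
Expected number = 0.01251 × 2500 = 31.27 ≈ 31.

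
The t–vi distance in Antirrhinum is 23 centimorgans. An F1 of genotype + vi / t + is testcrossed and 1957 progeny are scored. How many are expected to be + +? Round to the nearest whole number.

225

A map distance of 23 centimorgans corresponds to a recombination frequency of 0.230.
The F1 is + vi / t +, so + + is a recombinant gamete class with expected frequency r/2 = 0.230/2 = 0.1150.
Expected number = 0.1150 × 1957 = 225.06 ≈ 225.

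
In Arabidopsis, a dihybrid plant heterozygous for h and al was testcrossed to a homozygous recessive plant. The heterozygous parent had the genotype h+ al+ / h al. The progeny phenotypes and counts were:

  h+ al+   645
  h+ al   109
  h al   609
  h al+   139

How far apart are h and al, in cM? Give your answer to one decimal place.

16.5 cM

The recombinant classes are h+ al and h al+: 109 + 139 = 248.
Recombination frequency = 248/1502 = 0.1651 ≈ 16.5%, i.e. 16.5 cM.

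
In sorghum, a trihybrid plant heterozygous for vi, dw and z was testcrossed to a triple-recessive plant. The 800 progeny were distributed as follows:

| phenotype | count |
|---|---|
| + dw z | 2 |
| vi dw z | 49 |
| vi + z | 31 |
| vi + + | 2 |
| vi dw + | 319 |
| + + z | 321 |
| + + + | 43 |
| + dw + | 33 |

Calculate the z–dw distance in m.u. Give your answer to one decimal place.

The two most frequent reciprocal classes, vi dw + and + + z, are the parental types, so the F1 was vi dw + / + + z.
The two rarest classes, vi + + and + dw z, are the double crossovers. Comparing them with the parentals, only the dw allele has switched, so dw is the middle locus and the order is vi – dw – z.
Crossovers in the dw–z interval produce the single-crossover classes vi dw z and + + + (49 + 43 = 92) plus the double crossovers (4).
RF(dw–z) = (92 + 4) / 800 = 96/800 = 0.1200 → 12.0 m.u.

12.0 m.u.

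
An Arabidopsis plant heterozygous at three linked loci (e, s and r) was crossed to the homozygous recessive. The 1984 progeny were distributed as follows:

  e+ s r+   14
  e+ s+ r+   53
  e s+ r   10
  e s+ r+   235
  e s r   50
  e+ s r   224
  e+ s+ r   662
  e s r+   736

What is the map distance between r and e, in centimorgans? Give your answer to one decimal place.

6.4 centimorgans

The two most frequent reciprocal classes, e s r+ and e+ s+ r, are the parental types, so the F1 was e s r+ / e+ s+ r.
The two rarest classes, e+ s r+ and e s+ r, are the double crossovers. Comparing them with the parentals, only the e allele has switched, so e is the middle locus and the order is r – e – s.
Crossovers in the r–e interval produce the single-crossover classes e s r and e+ s+ r+ (50 + 53 = 103) plus the double crossovers (24).
RF(r–e) = (103 + 24) / 1984 = 127/1984 = 0.0640 → 6.4 centimorgans.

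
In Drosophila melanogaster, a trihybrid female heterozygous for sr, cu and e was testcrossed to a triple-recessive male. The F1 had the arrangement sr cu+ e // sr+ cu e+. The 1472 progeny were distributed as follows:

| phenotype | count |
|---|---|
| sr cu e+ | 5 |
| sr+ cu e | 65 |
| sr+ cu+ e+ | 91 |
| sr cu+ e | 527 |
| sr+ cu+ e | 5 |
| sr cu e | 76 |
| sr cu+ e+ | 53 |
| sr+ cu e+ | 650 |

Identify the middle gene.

The two rarest classes, sr+ cu+ e and sr cu e+, are the double crossovers. Comparing them with the parentals, only the sr allele has switched, so sr is the middle locus and the order is e – sr – cu.

sr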